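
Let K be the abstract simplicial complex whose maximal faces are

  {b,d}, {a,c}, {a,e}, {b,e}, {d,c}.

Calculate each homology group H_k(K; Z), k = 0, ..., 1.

H_0 ≅ Z,  H_1 ≅ Z.

Fix the vertex order a < b < c < d < e and write every simplex with vertices in increasing order. Then dim K = 1 and the simplices of K are:

  0-simplices (5): a, b, c, d, e
  1-simplices (5): ac, ae, bd, be, cd

so the chain groups are C_0 ≅ Z^5, C_1 ≅ Z^5.

Boundary ∂_1: C_1 → C_0 sends each edge [p,q] (with p < q) to q − p.
This gives a 5×5 integer matrix of rank 4; reducing to Smith normal form yields diagonal entries (1,1,1,1).

Reading off H_k = ker ∂_k / im ∂_{k+1}:

  H_0: rank C_0 − rank ∂_1 = 5 − 4 = 1, and the invariant factors of ∂_1 are all 1, so H_0 ≅ Z.
  H_1: rank ker ∂_1 − rank ∂_2 = (5 − 4) − 0 = 1, and there is no ∂_2, so H_1 ≅ Z.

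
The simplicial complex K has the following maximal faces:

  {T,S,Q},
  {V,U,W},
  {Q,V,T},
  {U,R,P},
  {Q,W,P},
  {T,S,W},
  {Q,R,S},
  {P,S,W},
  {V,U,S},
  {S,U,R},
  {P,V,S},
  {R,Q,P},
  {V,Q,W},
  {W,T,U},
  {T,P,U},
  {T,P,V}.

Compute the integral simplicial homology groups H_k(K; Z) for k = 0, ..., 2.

H_0 ≅ Z,  H_1 ≅ Z^2,  H_2 ≅ Z.

K has 8 vertices, 24 edges, 16 triangles.
rank ∂_0 = 0, rank ∂_1 = 7 ⇒ b_0 = 8 − 0 − 7 = 1; all invariant factors of ∂_1 are 1 so no torsion. So H_0 ≅ Z.
rank ∂_1 = 7, rank ∂_2 = 15 ⇒ b_1 = 24 − 7 − 15 = 2; all invariant factors of ∂_2 are 1 so no torsion. So H_1 ≅ Z^2.
rank ∂_2 = 15, rank ∂_3 = 0 ⇒ b_2 = 16 − 15 − 0 = 1. So H_2 ≅ Z.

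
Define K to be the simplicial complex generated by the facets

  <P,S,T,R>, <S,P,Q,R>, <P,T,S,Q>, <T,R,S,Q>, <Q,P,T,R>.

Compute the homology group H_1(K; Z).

H_1 ≅ 0.

Order the vertices as P < Q < R < S < T. Listing each simplex with vertices in this order, K has dimension 3 with simplices:

  0-simplices (5): P, Q, R, S, T
  1-simplices (10): PQ, PR, PS, PT, QR, QS, QT, RS, RT, ST
  2-simplices (10): PQR, PQS, PQT, PRS, PRT, PST, QRS, QRT, QST, RST
  3-simplices (5): PQRS, PQRT, PQST, PRST, QRST

Hence C_0 ≅ Z^5, C_1 ≅ Z^10, C_2 ≅ Z^10, C_3 ≅ Z^5.

Boundary ∂_1: C_1 → C_0 maps an edge to its endpoints' difference, ∂[p,q] = q − p. For instance
  ∂PS = S − P.
As a 5×10 matrix over Z this has rank 4, with invariant factors (1,1,1,1).

∂_2: C_2 → C_1 maps a triangle to the signed sum of its edges. For instance
  ∂PQR = QR − PR + PQ,
  ∂PST = ST − PT + PS.
This gives a 10×10 integer matrix of rank 6; reducing to Smith normal form yields diagonal entries (1,1,1,1,1,1).

∂_3: C_3 → C_2 sends each 3-simplex σ to the alternating sum Σ_i (−1)^i (σ with its i-th vertex removed). For instance
  ∂QRST = RST − QST + QRT − QRS,
  ∂PRST = RST − PST + PRT − PRS.
As a 10×5 matrix over Z this has rank 4, with invariant factors (1,1,1,1).

Computing H_k = (kernel of ∂_k) / (image of ∂_{k+1}):

  H_1: rank ker ∂_1 − rank ∂_2 = (10 − 4) − 6 = 0, and the invariant factors of ∂_2 are all 1, so H_1 = 0.

(K is a triangulation of the 3-sphere S^3.)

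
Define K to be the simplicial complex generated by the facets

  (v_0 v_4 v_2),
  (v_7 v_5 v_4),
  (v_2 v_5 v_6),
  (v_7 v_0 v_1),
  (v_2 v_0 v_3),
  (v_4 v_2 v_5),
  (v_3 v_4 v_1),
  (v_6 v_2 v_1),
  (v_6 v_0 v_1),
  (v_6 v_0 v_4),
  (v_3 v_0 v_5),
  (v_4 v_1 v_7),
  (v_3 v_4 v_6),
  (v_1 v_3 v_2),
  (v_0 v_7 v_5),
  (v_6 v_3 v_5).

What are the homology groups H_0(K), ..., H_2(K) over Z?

H_0 ≅ Z,  H_1 ≅ Z^2,  H_2 ≅ Z.

Order the vertices as v_0 < v_1 < v_2 < v_3 < v_4 < v_5 < v_6 < v_7. Listing each simplex with vertices in this order, K has dimension 2 with simplices:

  0-simplices (8): [v_0], [v_1], [v_2], [v_3], [v_4], [v_5], [v_6], [v_7]
  1-simplices (24): (24 of them)
  2-simplices (16): (16 of them)

so the chain groups are C_0 ≅ Z^8, C_1 ≅ Z^24, C_2 ≅ Z^16.

Boundary ∂_1: C_1 → C_0 is given by ∂[p,q] = [q] − [p]. For instance
  ∂[v_3,v_4] = [v_4] − [v_3].
The resulting 8×24 matrix has rank 7, and its Smith normal form has invariant factors (1,1,1,1,1,1,1).

Boundary ∂_2: C_2 → C_1 sends each 2-simplex [p,q,r] to [q,r] − [p,r] + [p,q]. For instance
  ∂[v_2,v_5,v_6] = [v_5,v_6] − [v_2,v_6] + [v_2,v_5],
  ∂[v_0,v_1,v_7] = [v_1,v_7] − [v_0,v_7] + [v_0,v_1].
The 24×16 boundary matrix has rank 15 and Smith normal form diag(1,1,1,1,1,1,1,1,1,1,1,1,1,1,1).

Computing H_k = (kernel of ∂_k) / (image of ∂_{k+1}):

  H_0: rank C_0 − rank ∂_1 = 8 − 7 = 1, and the invariant factors of ∂_1 are all 1, so H_0 = Z.
  H_1: rank ker ∂_1 − rank ∂_2 = (24 − 7) − 15 = 2, and the invariant factors of ∂_2 are all 1, so H_1 = Z^2.
  H_2: rank ker ∂_2 − rank ∂_3 = (16 − 15) − 0 = 1, and there is no ∂_3, so H_2 = Z.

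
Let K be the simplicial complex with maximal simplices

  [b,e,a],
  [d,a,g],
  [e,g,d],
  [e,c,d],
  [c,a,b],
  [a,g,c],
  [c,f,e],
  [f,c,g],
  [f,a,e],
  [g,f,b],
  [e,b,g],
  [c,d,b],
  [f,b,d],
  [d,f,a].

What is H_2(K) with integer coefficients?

Fix the vertex order a < b < c < d < e < f < g and write every simplex with vertices in increasing order. Then dim K = 2 and the simplices of K are:

  0-simplices (7): a, b, c, d, e, f, g
  1-simplices (21): ab, ac, ad, ae, af, ag, bc, bd, be, bf, bg, cd, ce, cf, cg, de, df, dg, ef, eg, fg
  2-simplices (14): abc, abe, acg, adf, adg, aef, bcd, bdf, beg, bfg, cde, cef, cfg, deg

giving chain groups C_0 ≅ Z^7, C_1 ≅ Z^21, C_2 ≅ Z^14.

∂_1: C_1 → C_0 maps an edge to its endpoints' difference, ∂[p,q] = q − p. For instance
  ∂ag = g − a.
The 7×21 boundary matrix has rank 6 and Smith normal form diag(1,1,1,1,1,1).

∂_2: C_2 → C_1 maps a triangle to the signed sum of its edges. For instance
  ∂aef = ef − af + ae,
  ∂acg = cg − ag + ac.
The resulting 21×14 matrix has rank 13, and its Smith normal form has invariant factors (1,1,1,1,1,1,1,1,1,1,1,1,1).

Reading off H_k = ker ∂_k / im ∂_{k+1}:

  H_2: rank ker ∂_2 − rank ∂_3 = (14 − 13) − 0 = 1, and there is no ∂_3, so H_2 = Z.

H_2 = Z.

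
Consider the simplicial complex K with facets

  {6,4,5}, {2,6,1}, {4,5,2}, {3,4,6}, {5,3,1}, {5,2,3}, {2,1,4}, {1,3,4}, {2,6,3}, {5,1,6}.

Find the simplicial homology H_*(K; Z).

H_0 ≅ Z,  H_1 ≅ Z/2Z,  H_2 = 0.

Fix the vertex order 1 < 2 < 3 < 4 < 5 < 6 and write every simplex with vertices in increasing order. Then dim K = 2 and the simplices of K are:

  0-simplices (6): [1], [2], [3], [4], [5], [6]
  1-simplices (15): [1,2], [1,3], [1,4], [1,5], [1,6], [2,3], [2,4], [2,5], [2,6], [3,4], [3,5], [3,6], [4,5], [4,6], [5,6]
  2-simplices (10): [1,2,4], [1,2,6], [1,3,4], [1,3,5], [1,5,6], [2,3,5], [2,3,6], [2,4,5], [3,4,6], [4,5,6]

giving chain groups C_0 ≅ Z^6, C_1 ≅ Z^15, C_2 ≅ Z^10.

∂_1: C_1 → C_0 sends each edge [p,q] (with p < q) to q − p.
As a 6×15 matrix over Z this has rank 5, with invariant factors (1,1,1,1,1).

∂_2: C_2 → C_1 acts by ∂[p,q,r] = [q,r] − [p,r] + [p,q]. For instance
  ∂[4,5,6] = [5,6] − [4,6] + [4,5],
  ∂[1,5,6] = [5,6] − [1,6] + [1,5].
As a 15×10 matrix over Z this has rank 10, with invariant factors (1,1,1,1,1,1,1,1,1,2).

From H_k ≅ ker(∂_k) / im(∂_{k+1}) we obtain:

  H_0: rank C_0 − rank ∂_1 = 6 − 5 = 1, and the invariant factors of ∂_1 are all 1, so H_0 ≅ Z.
  H_1: rank ker ∂_1 − rank ∂_2 = (15 − 5) − 10 = 0, and ∂_2 has invariant factor 2 > 1, so H_1 ≅ Z/2Z.
  H_2: rank ker ∂_2 − rank ∂_3 = (10 − 10) − 0 = 0, and there is no ∂_3, so H_2 ≅ 0.

(K is a triangulation of the real projective plane RP^2.)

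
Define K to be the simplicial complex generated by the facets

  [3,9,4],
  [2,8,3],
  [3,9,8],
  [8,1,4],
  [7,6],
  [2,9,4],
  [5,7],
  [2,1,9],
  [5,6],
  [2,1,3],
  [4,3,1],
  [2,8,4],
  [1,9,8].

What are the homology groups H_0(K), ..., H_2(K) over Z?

Order the vertices as 1 < 2 < 3 < 4 < 5 < 6 < 7 < 8 < 9. Listing each simplex with vertices in this order, K has dimension 2 with simplices:

  0-simplices (9): [1], [2], [3], [4], [5], [6], [7], [8], [9]
  1-simplices (18): [1,2], [1,3], [1,4], [1,8], [1,9], [2,3], [2,4], [2,8], [2,9], [3,4], [3,8], [3,9], [4,8], [4,9], [5,6], [5,7], [6,7], [8,9]
  2-simplices (10): [1,2,3], [1,2,9], [1,3,4], [1,4,8], [1,8,9], [2,3,8], [2,4,8], [2,4,9], [3,4,9], [3,8,9]

giving chain groups C_0 ≅ Z^9, C_1 ≅ Z^18, C_2 ≅ Z^10.

∂_1: C_1 → C_0 sends each edge [p,q] (with p < q) to q − p.
The 9×18 boundary matrix has rank 7 and Smith normal form diag(1,1,1,1,1,1,1).

The boundary map ∂_2: C_2 → C_1 maps a triangle to the signed sum of its edges. For instance
  ∂[3,4,9] = [4,9] − [3,9] + [3,4],
  ∂[2,3,8] = [3,8] − [2,8] + [2,3].
The 18×10 boundary matrix has rank 10 and Smith normal form diag(1,1,1,1,1,1,1,1,1,2).

Reading off H_k = ker ∂_k / im ∂_{k+1}:

  H_0: rank C_0 − rank ∂_1 = 9 − 7 = 2, and the invariant factors of ∂_1 are all 1, so H_0 ≅ Z^2.
  H_1: rank ker ∂_1 − rank ∂_2 = (18 − 7) − 10 = 1, and ∂_2 has invariant factor 2 > 1, so H_1 ≅ Z × Z/2.
  H_2: rank ker ∂_2 − rank ∂_3 = (10 − 10) − 0 = 0, and there is no ∂_3, so H_2 ≅ 0.

As a check, the Euler characteristic is 9 − 18 + 10 = 1, which agrees with 2 − 1 + 0 = 1.
(K is a triangulation of the disjoint union of the circle S^1 and the real projective plane RP^2.)

H_0 = Z^2,  H_1 = Z × Z/2,  H_2 = 0.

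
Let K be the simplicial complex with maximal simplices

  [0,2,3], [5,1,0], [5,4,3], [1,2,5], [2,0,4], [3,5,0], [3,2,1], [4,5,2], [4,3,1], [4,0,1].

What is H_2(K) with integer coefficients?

We work with the vertex ordering 0 < 1 < 2 < 3 < 4 < 5. The simplices of K, each written with vertices in increasing order, are:

  0-simplices (6): [0], [1], [2], [3], [4], [5]
  1-simplices (15): [0,1], [0,2], [0,3], [0,4], [0,5], [1,2], [1,3], [1,4], [1,5], [2,3], [2,4], [2,5], [3,4], [3,5], [4,5]
  2-simplices (10): [0,1,4], [0,1,5], [0,2,3], [0,2,4], [0,3,5], [1,2,3], [1,2,5], [1,3,4], [2,4,5], [3,4,5]

Hence C_0 ≅ Z^6, C_1 ≅ Z^15, C_2 ≅ Z^10.

The boundary map ∂_1: C_1 → C_0 maps an edge to its endpoints' difference, ∂[p,q] = q − p.
The 6×15 boundary matrix has rank 5 and Smith normal form diag(1,1,1,1,1).

∂_2: C_2 → C_1 acts by ∂[p,q,r] = [q,r] − [p,r] + [p,q]. For instance
  ∂[1,3,4] = [3,4] − [1,4] + [1,3],
  ∂[2,4,5] = [4,5] − [2,5] + [2,4].
The resulting 15×10 matrix has rank 10, and its Smith normal form has invariant factors (1,1,1,1,1,1,1,1,1,2).

Computing H_k = (kernel of ∂_k) / (image of ∂_{k+1}):

  H_2: rank ker ∂_2 − rank ∂_3 = (10 − 10) − 0 = 0, and there is no ∂_3, so H_2 = 0.

H_2 ≅ 0.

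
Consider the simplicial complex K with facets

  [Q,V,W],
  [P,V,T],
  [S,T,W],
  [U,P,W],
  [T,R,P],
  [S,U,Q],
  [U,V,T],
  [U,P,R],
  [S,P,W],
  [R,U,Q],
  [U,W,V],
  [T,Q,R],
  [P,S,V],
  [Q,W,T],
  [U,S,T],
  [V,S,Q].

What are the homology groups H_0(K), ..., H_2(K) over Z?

We work with the vertex ordering P < Q < R < S < T < U < V < W. The simplices of K, each written with vertices in increasing order, are:

  0-simplices (8): P, Q, R, S, T, U, V, W
  1-simplices (24): PR, PS, PT, PU, PV, PW, QR, QS, QT, QU, QV, QW, RT, RU, ST, SU, SV, SW, TU, TV, TW, UV, UW, VW
  2-simplices (16): PRT, PRU, PSV, PSW, PTV, PUW, QRT, QRU, QSU, QSV, QTW, QVW, STU, STW, TUV, UVW

giving chain groups C_0 ≅ Z^8, C_1 ≅ Z^24, C_2 ≅ Z^16.

Boundary ∂_1: C_1 → C_0 is given by ∂[p,q] = [q] − [p]. For instance
  ∂PU = U − P.
The resulting 8×24 matrix has rank 7, and its Smith normal form has invariant factors (1,1,1,1,1,1,1).

∂_2: C_2 → C_1 maps a triangle to the signed sum of its edges. For instance
  ∂PTV = TV − PV + PT,
  ∂PRU = RU − PU + PR.
As a 24×16 matrix over Z this has rank 15, with invariant factors (1,1,1,1,1,1,1,1,1,1,1,1,1,1,1).

Reading off H_k = ker ∂_k / im ∂_{k+1}:

  H_0: rank C_0 − rank ∂_1 = 8 − 7 = 1, and the invariant factors of ∂_1 are all 1, so H_0 = Z.
  H_1: rank ker ∂_1 − rank ∂_2 = (24 − 7) − 15 = 2, and the invariant factors of ∂_2 are all 1, so H_1 = Z^2.
  H_2: rank ker ∂_2 − rank ∂_3 = (16 − 15) − 0 = 1, and there is no ∂_3, so H_2 = Z.

H_0 = Z,  H_1 = Z^2,  H_2 = Z.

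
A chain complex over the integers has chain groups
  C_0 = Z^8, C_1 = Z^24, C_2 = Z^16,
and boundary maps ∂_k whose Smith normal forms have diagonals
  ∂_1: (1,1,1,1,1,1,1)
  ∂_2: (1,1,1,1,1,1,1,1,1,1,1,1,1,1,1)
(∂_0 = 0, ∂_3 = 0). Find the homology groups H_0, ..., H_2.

H_0 ≅ Z,  H_1 ≅ Z^2,  H_2 ≅ Z.

H_0: b_0 = 8 − 0 − 7 = 1; torsion from ∂_1 factors > 1: none. So H_0 ≅ Z.
H_1: b_1 = 24 − 7 − 15 = 2; torsion from ∂_2 factors > 1: none. So H_1 ≅ Z^2.
H_2: b_2 = 16 − 15 − 0 = 1; torsion from ∂_3 factors > 1: none. So H_2 ≅ Z.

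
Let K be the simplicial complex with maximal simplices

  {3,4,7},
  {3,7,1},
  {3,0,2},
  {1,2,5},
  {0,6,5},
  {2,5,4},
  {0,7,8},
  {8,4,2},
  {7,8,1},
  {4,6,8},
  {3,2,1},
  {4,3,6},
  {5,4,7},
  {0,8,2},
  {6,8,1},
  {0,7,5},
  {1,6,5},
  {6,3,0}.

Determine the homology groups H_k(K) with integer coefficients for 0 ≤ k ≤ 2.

K has 9 vertices, 27 edges, 18 triangles.
rank ∂_0 = 0, rank ∂_1 = 8 ⇒ b_0 = 9 − 0 − 8 = 1; all invariant factors of ∂_1 are 1 so no torsion. So H_0 = Z.
rank ∂_1 = 8, rank ∂_2 = 17 ⇒ b_1 = 27 − 8 − 17 = 2; all invariant factors of ∂_2 are 1 so no torsion. So H_1 = Z^2.
rank ∂_2 = 17, rank ∂_3 = 0 ⇒ b_2 = 18 − 17 − 0 = 1. So H_2 = Z.

H_0 = Z,  H_1 = Z^2,  H_2 = Z.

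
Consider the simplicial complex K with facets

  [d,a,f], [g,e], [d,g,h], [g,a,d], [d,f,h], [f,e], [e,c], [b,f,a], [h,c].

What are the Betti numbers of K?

b_0 = 1, b_1 = 2, b_2 = 0.

We work with the vertex ordering a < b < c < d < e < f < g < h. The simplices of K, each written with vertices in increasing order, are:

  0-simplices (8): a, b, c, d, e, f, g, h
  1-simplices (14): ab, ad, af, ag, bf, ce, ch, df, dg, dh, ef, eg, fh, gh
  2-simplices (5): abf, adf, adg, dfh, dgh

so the chain groups are C_0 ≅ Z^8, C_1 ≅ Z^14, C_2 ≅ Z^5.

∂_1: C_1 → C_0 sends each edge [p,q] (with p < q) to q − p. For instance
  ∂bf = f − b.
The resulting 8×14 matrix has rank 7, and its Smith normal form has invariant factors (1,1,1,1,1,1,1).

∂_2: C_2 → C_1 acts by ∂[p,q,r] = [q,r] − [p,r] + [p,q]. For instance
  ∂adg = dg − ag + ad,
  ∂adf = df − af + ad.
This gives a 14×5 integer matrix of rank 5; reducing to Smith normal form yields diagonal entries (1,1,1,1,1).

Computing H_k = (kernel of ∂_k) / (image of ∂_{k+1}):

  H_0: rank C_0 − rank ∂_1 = 8 − 7 = 1, and the invariant factors of ∂_1 are all 1, so H_0 = Z.
  H_1: rank ker ∂_1 − rank ∂_2 = (14 − 7) − 5 = 2, and the invariant factors of ∂_2 are all 1, so H_1 = Z^2.
  H_2: rank ker ∂_2 − rank ∂_3 = (5 − 5) − 0 = 0, and there is no ∂_3, so H_2 = 0.

Hence the Betti numbers are b_0 = 1, b_1 = 2, b_2 = 0.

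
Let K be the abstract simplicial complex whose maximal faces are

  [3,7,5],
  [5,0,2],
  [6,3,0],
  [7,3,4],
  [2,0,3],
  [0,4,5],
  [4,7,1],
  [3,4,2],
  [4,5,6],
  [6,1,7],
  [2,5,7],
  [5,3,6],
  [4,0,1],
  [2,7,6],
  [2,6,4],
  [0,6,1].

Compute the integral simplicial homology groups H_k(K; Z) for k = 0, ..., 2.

Fix the vertex order 0 < 1 < 2 < 3 < 4 < 5 < 6 < 7 and write every simplex with vertices in increasing order. Then dim K = 2 and the simplices of K are:

  0-simplices (8): [0], [1], [2], [3], [4], [5], [6], [7]
  1-simplices (24): (24 of them)
  2-simplices (16): [0,1,4], [0,1,6], [0,2,3], [0,2,5], [0,3,6], [0,4,5], [1,4,7], [1,6,7], [2,3,4], [2,4,6], [2,5,7], [2,6,7], [3,4,7], [3,5,6], [3,5,7], [4,5,6]

Hence C_0 ≅ Z^8, C_1 ≅ Z^24, C_2 ≅ Z^16.

Boundary ∂_1: C_1 → C_0 is given by ∂[p,q] = [q] − [p].
As a 8×24 matrix over Z this has rank 7, with invariant factors (1,1,1,1,1,1,1).

∂_2: C_2 → C_1 sends each 2-simplex [p,q,r] to [q,r] − [p,r] + [p,q]. For instance
  ∂[0,2,3] = [2,3] − [0,3] + [0,2],
  ∂[3,5,6] = [5,6] − [3,6] + [3,5].
As a 24×16 matrix over Z this has rank 15, with invariant factors (1,1,1,1,1,1,1,1,1,1,1,1,1,1,1).

Reading off H_k = ker ∂_k / im ∂_{k+1}:

  H_0: rank C_0 − rank ∂_1 = 8 − 7 = 1, and the invariant factors of ∂_1 are all 1, so H_0 = Z.
  H_1: rank ker ∂_1 − rank ∂_2 = (24 − 7) − 15 = 2, and the invariant factors of ∂_2 are all 1, so H_1 = Z^2.
  H_2: rank ker ∂_2 − rank ∂_3 = (16 − 15) − 0 = 1, and there is no ∂_3, so H_2 = Z.

H_0 = Z,  H_1 = Z^2,  H_2 = Z.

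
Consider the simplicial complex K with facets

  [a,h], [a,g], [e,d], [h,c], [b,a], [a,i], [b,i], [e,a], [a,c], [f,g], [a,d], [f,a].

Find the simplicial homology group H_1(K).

Order the vertices as a < b < c < d < e < f < g < h < i. Listing each simplex with vertices in this order, K has dimension 1 with simplices:

  0-simplices (9): a, b, c, d, e, f, g, h, i
  1-simplices (12): ab, ac, ad, ae, af, ag, ah, ai, bi, ch, de, fg

giving chain groups C_0 ≅ Z^9, C_1 ≅ Z^12.

Boundary ∂_1: C_1 → C_0 maps an edge to its endpoints' difference, ∂[p,q] = q − p. For instance
  ∂ad = d − a.
The resulting 9×12 matrix has rank 8, and its Smith normal form has invariant factors (1,1,1,1,1,1,1,1).

From H_k ≅ ker(∂_k) / im(∂_{k+1}) we obtain:

  H_1: rank ker ∂_1 − rank ∂_2 = (12 − 8) − 0 = 4, and there is no ∂_2, so H_1 = Z^4.

H_1 = Z^4.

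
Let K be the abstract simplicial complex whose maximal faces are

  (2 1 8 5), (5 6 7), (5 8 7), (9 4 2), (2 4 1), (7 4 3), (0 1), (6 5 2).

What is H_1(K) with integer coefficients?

H_1 ≅ Z.

Fix the vertex order 0 < 1 < 2 < 3 < 4 < 5 < 6 < 7 < 8 < 9 and write every simplex with vertices in increasing order. Then dim K = 3 and the simplices of K are:

  0-simplices (10): [0], [1], [2], [3], [4], [5], [6], [7], [8], [9]
  1-simplices (19): [0,1], [1,2], [1,4], [1,5], [1,8], [2,4], [2,5], [2,6], [2,8], [2,9], [3,4], [3,7], [4,7], [4,9], [5,6], [5,7], [5,8], [6,7], [7,8]
  2-simplices (10): [1,2,4], [1,2,5], [1,2,8], [1,5,8], [2,4,9], [2,5,6], [2,5,8], [3,4,7], [5,6,7], [5,7,8]
  3-simplices (1): [1,2,5,8]

giving chain groups C_0 ≅ Z^10, C_1 ≅ Z^19, C_2 ≅ Z^10, C_3 ≅ Z^1.

∂_1: C_1 → C_0 sends each edge [p,q] (with p < q) to q − p.
This gives a 10×19 integer matrix of rank 9; reducing to Smith normal form yields diagonal entries (1,1,1,1,1,1,1,1,1).

The boundary map ∂_2: C_2 → C_1 maps a triangle to the signed sum of its edges. For instance
  ∂[1,5,8] = [5,8] − [1,8] + [1,5],
  ∂[5,6,7] = [6,7] − [5,7] + [5,6].
This gives a 19×10 integer matrix of rank 9; reducing to Smith normal form yields diagonal entries (1,1,1,1,1,1,1,1,1).

The boundary map ∂_3: C_3 → C_2 sends each 3-simplex σ to the alternating sum Σ_i (−1)^i (σ with its i-th vertex removed). For instance
  ∂[1,2,5,8] = [2,5,8] − [1,5,8] + [1,2,8] − [1,2,5].
The 10×1 boundary matrix has rank 1 and Smith normal form diag(1).

Computing H_k = (kernel of ∂_k) / (image of ∂_{k+1}):

  H_1: rank ker ∂_1 − rank ∂_2 = (19 − 9) − 9 = 1, and the invariant factors of ∂_2 are all 1, so H_1 = Z.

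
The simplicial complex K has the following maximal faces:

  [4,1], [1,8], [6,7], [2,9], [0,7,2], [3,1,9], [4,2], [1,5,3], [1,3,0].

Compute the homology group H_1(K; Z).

We work with the vertex ordering 0 < 1 < 2 < 3 < 4 < 5 < 6 < 7 < 8 < 9. The simplices of K, each written with vertices in increasing order, are:

  0-simplices (10): [0], [1], [2], [3], [4], [5], [6], [7], [8], [9]
  1-simplices (15): [0,1], [0,2], [0,3], [0,7], [1,3], [1,4], [1,5], [1,8], [1,9], [2,4], [2,7], [2,9], [3,5], [3,9], [6,7]
  2-simplices (4): [0,1,3], [0,2,7], [1,3,5], [1,3,9]

giving chain groups C_0 ≅ Z^10, C_1 ≅ Z^15, C_2 ≅ Z^4.

Boundary ∂_1: C_1 → C_0 is given by ∂[p,q] = [q] − [p].
As a 10×15 matrix over Z this has rank 9, with invariant factors (1,1,1,1,1,1,1,1,1).

∂_2: C_2 → C_1 acts by ∂[p,q,r] = [q,r] − [p,r] + [p,q]. For instance
  ∂[0,1,3] = [1,3] − [0,3] + [0,1],
  ∂[0,2,7] = [2,7] − [0,7] + [0,2].
The 15×4 boundary matrix has rank 4 and Smith normal form diag(1,1,1,1).

Reading off H_k = ker ∂_k / im ∂_{k+1}:

  H_1: rank ker ∂_1 − rank ∂_2 = (15 − 9) − 4 = 2, and the invariant factors of ∂_2 are all 1, so H_1 ≅ Z^2.

H_1 = Z^2.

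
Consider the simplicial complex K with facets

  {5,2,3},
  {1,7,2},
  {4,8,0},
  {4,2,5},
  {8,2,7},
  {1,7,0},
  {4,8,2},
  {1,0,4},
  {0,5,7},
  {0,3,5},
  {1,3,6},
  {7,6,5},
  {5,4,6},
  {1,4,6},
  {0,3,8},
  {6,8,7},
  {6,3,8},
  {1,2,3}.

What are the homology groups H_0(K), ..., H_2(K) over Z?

H_0 ≅ Z,  H_1 ≅ Z^2,  H_2 ≅ Z.

Order the vertices as 0 < 1 < 2 < 3 < 4 < 5 < 6 < 7 < 8. Listing each simplex with vertices in this order, K has dimension 2 with simplices:

  0-simplices (9): [0], [1], [2], [3], [4], [5], [6], [7], [8]
  1-simplices (27): (27 of them)
  2-simplices (18): [0,1,4], [0,1,7], [0,3,5], [0,3,8], [0,4,8], [0,5,7], [1,2,3], [1,2,7], [1,3,6], [1,4,6], [2,3,5], [2,4,5], [2,4,8], [2,7,8], [3,6,8], [4,5,6], [5,6,7], [6,7,8]

giving chain groups C_0 ≅ Z^9, C_1 ≅ Z^27, C_2 ≅ Z^18.

∂_1: C_1 → C_0 maps an edge to its endpoints' difference, ∂[p,q] = q − p.
This gives a 9×27 integer matrix of rank 8; reducing to Smith normal form yields diagonal entries (1,1,1,1,1,1,1,1).

The boundary map ∂_2: C_2 → C_1 acts by ∂[p,q,r] = [q,r] − [p,r] + [p,q]. For instance
  ∂[2,3,5] = [3,5] − [2,5] + [2,3],
  ∂[4,5,6] = [5,6] − [4,6] + [4,5].
This gives a 27×18 integer matrix of rank 17; reducing to Smith normal form yields diagonal entries (1,1,1,1,1,1,1,1,1,1,1,1,1,1,1,1,1).

From H_k ≅ ker(∂_k) / im(∂_{k+1}) we obtain:

  H_0: rank C_0 − rank ∂_1 = 9 − 8 = 1, and the invariant factors of ∂_1 are all 1, so H_0 ≅ Z.
  H_1: rank ker ∂_1 − rank ∂_2 = (27 − 8) − 17 = 2, and the invariant factors of ∂_2 are all 1, so H_1 ≅ Z^2.
  H_2: rank ker ∂_2 − rank ∂_3 = (18 − 17) − 0 = 1, and there is no ∂_3, so H_2 ≅ Z.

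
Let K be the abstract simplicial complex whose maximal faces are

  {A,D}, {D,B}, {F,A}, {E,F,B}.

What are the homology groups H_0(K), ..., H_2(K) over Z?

Order the vertices as A < B < D < E < F. Listing each simplex with vertices in this order, K has dimension 2 with simplices:

  0-simplices (5): A, B, D, E, F
  1-simplices (6): AD, AF, BD, BE, BF, EF
  2-simplices (1): BEF

giving chain groups C_0 ≅ Z^5, C_1 ≅ Z^6, C_2 ≅ Z^1.

∂_1: C_1 → C_0 sends each edge [p,q] (with p < q) to q − p. For instance
  ∂BE = E − B.
This gives a 5×6 integer matrix of rank 4; reducing to Smith normal form yields diagonal entries (1,1,1,1).

Boundary ∂_2: C_2 → C_1 maps a triangle to the signed sum of its edges. For instance
  ∂BEF = EF − BF + BE.
This gives a 6×1 integer matrix of rank 1; reducing to Smith normal form yields diagonal entries (1).

Reading off H_k = ker ∂_k / im ∂_{k+1}:

  H_0: rank C_0 − rank ∂_1 = 5 − 4 = 1, and the invariant factors of ∂_1 are all 1, so H_0 ≅ Z.
  H_1: rank ker ∂_1 − rank ∂_2 = (6 − 4) − 1 = 1, and the invariant factors of ∂_2 are all 1, so H_1 ≅ Z.
  H_2: rank ker ∂_2 − rank ∂_3 = (1 − 1) − 0 = 0, and there is no ∂_3, so H_2 ≅ 0.

As a check, the Euler characteristic is 5 − 6 + 1 = 0, which agrees with 1 − 1 + 0 = 0.

H_0 = Z,  H_1 = Z,  H_2 = 0.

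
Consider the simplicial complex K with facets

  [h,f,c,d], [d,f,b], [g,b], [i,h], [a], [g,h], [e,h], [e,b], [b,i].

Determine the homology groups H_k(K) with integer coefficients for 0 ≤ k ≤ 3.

H_0 = Z^2,  H_1 = Z^3,  H_2 = 0,  H_3 = 0.

Fix the vertex order a < b < c < d < e < f < g < h < i and write every simplex with vertices in increasing order. Then dim K = 3 and the simplices of K are:

  0-simplices (9): a, b, c, d, e, f, g, h, i
  1-simplices (14): bd, be, bf, bg, bi, cd, cf, ch, df, dh, eh, fh, gh, hi
  2-simplices (5): bdf, cdf, cdh, cfh, dfh
  3-simplices (1): cdfh

Hence C_0 ≅ Z^9, C_1 ≅ Z^14, C_2 ≅ Z^5, C_3 ≅ Z^1.

The boundary map ∂_1: C_1 → C_0 maps an edge to its endpoints' difference, ∂[p,q] = q − p. For instance
  ∂bg = g − b.
This gives a 9×14 integer matrix of rank 7; reducing to Smith normal form yields diagonal entries (1,1,1,1,1,1,1).

The boundary map ∂_2: C_2 → C_1 sends each 2-simplex [p,q,r] to [q,r] − [p,r] + [p,q]. For instance
  ∂dfh = fh − dh + df,
  ∂cfh = fh − ch + cf.
The resulting 14×5 matrix has rank 4, and its Smith normal form has invariant factors (1,1,1,1).

Boundary ∂_3: C_3 → C_2 sends each 3-simplex σ to the alternating sum Σ_i (−1)^i (σ with its i-th vertex removed). For instance
  ∂cdfh = dfh − cfh + cdh − cdf.
This gives a 5×1 integer matrix of rank 1; reducing to Smith normal form yields diagonal entries (1).

Reading off H_k = ker ∂_k / im ∂_{k+1}:

  H_0: rank C_0 − rank ∂_1 = 9 − 7 = 2, and the invariant factors of ∂_1 are all 1, so H_0 ≅ Z^2.
  H_1: rank ker ∂_1 − rank ∂_2 = (14 − 7) − 4 = 3, and the invariant factors of ∂_2 are all 1, so H_1 ≅ Z^3.
  H_2: rank ker ∂_2 − rank ∂_3 = (5 − 4) − 1 = 0, and the invariant factors of ∂_3 are all 1, so H_2 ≅ 0.
  H_3: rank ker ∂_3 − rank ∂_4 = (1 − 1) − 0 = 0, and there is no ∂_4, so H_3 ≅ 0.

As a check, the Euler characteristic is 9 − 14 + 5 − 1 = -1, which agrees with 2 − 3 + 0 − 0 = -1.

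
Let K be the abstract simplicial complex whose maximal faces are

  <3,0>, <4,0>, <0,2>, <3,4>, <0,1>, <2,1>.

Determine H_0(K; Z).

H_0 ≅ Z.

Order the vertices as 0 < 1 < 2 < 3 < 4. Listing each simplex with vertices in this order, K has dimension 1 with simplices:

  0-simplices (5): [0], [1], [2], [3], [4]
  1-simplices (6): [0,1], [0,2], [0,3], [0,4], [1,2], [3,4]

Hence C_0 ≅ Z^5, C_1 ≅ Z^6.

The boundary map ∂_1: C_1 → C_0 is given by ∂[p,q] = [q] − [p]. For instance
  ∂[0,3] = [3] − [0].
The resulting 5×6 matrix has rank 4, and its Smith normal form has invariant factors (1,1,1,1).

Reading off H_k = ker ∂_k / im ∂_{k+1}:

  H_0: rank C_0 − rank ∂_1 = 5 − 4 = 1, and the invariant factors of ∂_1 are all 1, so H_0 ≅ Z.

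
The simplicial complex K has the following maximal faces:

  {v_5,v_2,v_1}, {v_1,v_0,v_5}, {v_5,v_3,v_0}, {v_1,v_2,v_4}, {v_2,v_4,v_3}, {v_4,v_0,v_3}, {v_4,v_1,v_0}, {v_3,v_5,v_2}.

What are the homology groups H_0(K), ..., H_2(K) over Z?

Order the vertices as v_0 < v_1 < v_2 < v_3 < v_4 < v_5. Listing each simplex with vertices in this order, K has dimension 2 with simplices:

  0-simplices (6): [v_0], [v_1], [v_2], [v_3], [v_4], [v_5]
  1-simplices (12): [v_0,v_1], [v_0,v_3], [v_0,v_4], [v_0,v_5], [v_1,v_2], [v_1,v_4], [v_1,v_5], [v_2,v_3], [v_2,v_4], [v_2,v_5], [v_3,v_4], [v_3,v_5]
  2-simplices (8): [v_0,v_1,v_4], [v_0,v_1,v_5], [v_0,v_3,v_4], [v_0,v_3,v_5], [v_1,v_2,v_4], [v_1,v_2,v_5], [v_2,v_3,v_4], [v_2,v_3,v_5]

so the chain groups are C_0 ≅ Z^6, C_1 ≅ Z^12, C_2 ≅ Z^8.

∂_1: C_1 → C_0 sends each edge [p,q] (with p < q) to q − p. For instance
  ∂[v_1,v_5] = [v_5] − [v_1].
As a 6×12 matrix over Z this has rank 5, with invariant factors (1,1,1,1,1).

Boundary ∂_2: C_2 → C_1 maps a triangle to the signed sum of its edges. For instance
  ∂[v_1,v_2,v_5] = [v_2,v_5] − [v_1,v_5] + [v_1,v_2],
  ∂[v_0,v_1,v_5] = [v_1,v_5] − [v_0,v_5] + [v_0,v_1].
This gives a 12×8 integer matrix of rank 7; reducing to Smith normal form yields diagonal entries (1,1,1,1,1,1,1).

Computing H_k = (kernel of ∂_k) / (image of ∂_{k+1}):

  H_0: rank C_0 − rank ∂_1 = 6 − 5 = 1, and the invariant factors of ∂_1 are all 1, so H_0 ≅ Z.
  H_1: rank ker ∂_1 − rank ∂_2 = (12 − 5) − 7 = 0, and the invariant factors of ∂_2 are all 1, so H_1 ≅ 0.
  H_2: rank ker ∂_2 − rank ∂_3 = (8 − 7) − 0 = 1, and there is no ∂_3, so H_2 ≅ Z.

As a check, the Euler characteristic is 6 − 12 + 8 = 2, which agrees with 1 − 0 + 1 = 2.

H_0 = Z,  H_1 = 0,  H_2 = Z.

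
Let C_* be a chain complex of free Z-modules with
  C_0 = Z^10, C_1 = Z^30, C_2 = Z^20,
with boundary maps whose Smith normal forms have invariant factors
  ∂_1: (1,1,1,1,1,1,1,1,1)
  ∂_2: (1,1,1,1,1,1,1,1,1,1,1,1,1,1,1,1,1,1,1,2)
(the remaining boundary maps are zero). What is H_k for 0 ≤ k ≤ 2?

H_0: b_0 = 10 − 0 − 9 = 1; torsion from ∂_1 factors > 1: none. So H_0 ≅ Z.
H_1: b_1 = 30 − 9 − 20 = 1; torsion from ∂_2 factors > 1: [2]. So H_1 ≅ Z ⊕ Z_2.
H_2: b_2 = 20 − 20 − 0 = 0; torsion from ∂_3 factors > 1: none. So H_2 ≅ 0.

H_0 ≅ Z,  H_1 ≅ Z ⊕ Z_2,  H_2 = 0.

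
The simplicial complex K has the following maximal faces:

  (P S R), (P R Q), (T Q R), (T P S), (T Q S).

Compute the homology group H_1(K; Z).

Order the vertices as P < Q < R < S < T. Listing each simplex with vertices in this order, K has dimension 2 with simplices:

  0-simplices (5): P, Q, R, S, T
  1-simplices (10): PQ, PR, PS, PT, QR, QS, QT, RS, RT, ST
  2-simplices (5): PQR, PRS, PST, QRT, QST

Hence C_0 ≅ Z^5, C_1 ≅ Z^10, C_2 ≅ Z^5.

∂_1: C_1 → C_0 is given by ∂[p,q] = [q] − [p].
The resulting 5×10 matrix has rank 4, and its Smith normal form has invariant factors (1,1,1,1).

Boundary ∂_2: C_2 → C_1 sends each 2-simplex [p,q,r] to [q,r] − [p,r] + [p,q]. For instance
  ∂QST = ST − QT + QS,
  ∂QRT = RT − QT + QR.
This gives a 10×5 integer matrix of rank 5; reducing to Smith normal form yields diagonal entries (1,1,1,1,1).

Reading off H_k = ker ∂_k / im ∂_{k+1}:

  H_1: rank ker ∂_1 − rank ∂_2 = (10 − 4) − 5 = 1, and the invariant factors of ∂_2 are all 1, so H_1 = Z.

(K is a triangulation of the Möbius band.)

H_1 = Z.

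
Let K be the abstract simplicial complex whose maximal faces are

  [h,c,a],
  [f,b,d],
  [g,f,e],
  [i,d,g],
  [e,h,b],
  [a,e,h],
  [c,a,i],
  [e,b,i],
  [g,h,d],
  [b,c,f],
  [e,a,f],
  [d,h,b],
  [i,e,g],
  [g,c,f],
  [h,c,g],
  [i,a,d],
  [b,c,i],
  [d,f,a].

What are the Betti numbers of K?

K has 9 vertices, 27 edges, 18 triangles.
rank ∂_0 = 0, rank ∂_1 = 8 ⇒ b_0 = 9 − 0 − 8 = 1; all invariant factors of ∂_1 are 1 so no torsion. So H_0 = Z.
rank ∂_1 = 8, rank ∂_2 = 17 ⇒ b_1 = 27 − 8 − 17 = 2; all invariant factors of ∂_2 are 1 so no torsion. So H_1 = Z^2.
rank ∂_2 = 17, rank ∂_3 = 0 ⇒ b_2 = 18 − 17 − 0 = 1. So H_2 = Z.

b_0 = 1, b_1 = 2, b_2 = 1.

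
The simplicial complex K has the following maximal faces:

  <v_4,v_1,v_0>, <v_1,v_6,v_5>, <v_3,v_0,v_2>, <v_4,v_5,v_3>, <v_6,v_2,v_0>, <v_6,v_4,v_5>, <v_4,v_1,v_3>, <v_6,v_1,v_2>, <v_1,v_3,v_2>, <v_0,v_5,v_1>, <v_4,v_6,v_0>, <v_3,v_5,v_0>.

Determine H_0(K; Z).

H_0 ≅ Z.

Take the total order v_0 < v_1 < v_2 < v_3 < v_4 < v_5 < v_6 on the vertex set. Then K (dimension 2) consists of the simplices:

  0-simplices (7): [v_0], [v_1], [v_2], [v_3], [v_4], [v_5], [v_6]
  1-simplices (18): (18 of them)
  2-simplices (12): (12 of them)

Hence C_0 ≅ Z^7, C_1 ≅ Z^18, C_2 ≅ Z^12.

∂_1: C_1 → C_0 sends each edge [p,q] (with p < q) to q − p. For instance
  ∂[v_4,v_6] = [v_6] − [v_4].
As a 7×18 matrix over Z this has rank 6, with invariant factors (1,1,1,1,1,1).

Boundary ∂_2: C_2 → C_1 sends each 2-simplex [p,q,r] to [q,r] − [p,r] + [p,q]. For instance
  ∂[v_0,v_2,v_3] = [v_2,v_3] − [v_0,v_3] + [v_0,v_2],
  ∂[v_1,v_3,v_4] = [v_3,v_4] − [v_1,v_4] + [v_1,v_3].
The resulting 18×12 matrix has rank 12, and its Smith normal form has invariant factors (1,1,1,1,1,1,1,1,1,1,1,2).

Reading off H_k = ker ∂_k / im ∂_{k+1}:

  H_0: rank C_0 − rank ∂_1 = 7 − 6 = 1, and the invariant factors of ∂_1 are all 1, so H_0 = Z.

(K is a triangulation of the real projective plane RP^2.)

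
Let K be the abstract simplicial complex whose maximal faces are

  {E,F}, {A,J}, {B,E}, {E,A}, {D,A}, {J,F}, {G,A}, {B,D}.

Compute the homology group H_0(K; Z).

Order the vertices as A < B < D < E < F < G < J. Listing each simplex with vertices in this order, K has dimension 1 with simplices:

  0-simplices (7): A, B, D, E, F, G, J
  1-simplices (8): AD, AE, AG, AJ, BD, BE, EF, FJ

giving chain groups C_0 ≅ Z^7, C_1 ≅ Z^8.

∂_1: C_1 → C_0 maps an edge to its endpoints' difference, ∂[p,q] = q − p.
The resulting 7×8 matrix has rank 6, and its Smith normal form has invariant factors (1,1,1,1,1,1).

Computing H_k = (kernel of ∂_k) / (image of ∂_{k+1}):

  H_0: rank C_0 − rank ∂_1 = 7 − 6 = 1, and the invariant factors of ∂_1 are all 1, so H_0 = Z.

H_0 ≅ Z.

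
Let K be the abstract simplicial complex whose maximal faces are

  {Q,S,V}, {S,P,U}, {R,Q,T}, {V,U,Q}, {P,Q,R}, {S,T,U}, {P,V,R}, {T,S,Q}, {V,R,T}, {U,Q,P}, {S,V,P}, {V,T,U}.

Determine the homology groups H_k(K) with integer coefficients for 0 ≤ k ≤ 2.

H_0 = Z,  H_1 = Z/2Z,  H_2 = 0.

We work with the vertex ordering P < Q < R < S < T < U < V. The simplices of K, each written with vertices in increasing order, are:

  0-simplices (7): P, Q, R, S, T, U, V
  1-simplices (18): PQ, PR, PS, PU, PV, QR, QS, QT, QU, QV, RT, RV, ST, SU, SV, TU, TV, UV
  2-simplices (12): PQR, PQU, PRV, PSU, PSV, QRT, QST, QSV, QUV, RTV, STU, TUV

so the chain groups are C_0 ≅ Z^7, C_1 ≅ Z^18, C_2 ≅ Z^12.

Boundary ∂_1: C_1 → C_0 maps an edge to its endpoints' difference, ∂[p,q] = q − p.
This gives a 7×18 integer matrix of rank 6; reducing to Smith normal form yields diagonal entries (1,1,1,1,1,1).

The boundary map ∂_2: C_2 → C_1 sends each 2-simplex [p,q,r] to [q,r] − [p,r] + [p,q]. For instance
  ∂QSV = SV − QV + QS,
  ∂QUV = UV − QV + QU.
As a 18×12 matrix over Z this has rank 12, with invariant factors (1,1,1,1,1,1,1,1,1,1,1,2).

Reading off H_k = ker ∂_k / im ∂_{k+1}:

  H_0: rank C_0 − rank ∂_1 = 7 − 6 = 1, and the invariant factors of ∂_1 are all 1, so H_0 ≅ Z.
  H_1: rank ker ∂_1 − rank ∂_2 = (18 − 6) − 12 = 0, and ∂_2 has invariant factor 2 > 1, so H_1 ≅ Z/2Z.
  H_2: rank ker ∂_2 − rank ∂_3 = (12 − 12) − 0 = 0, and there is no ∂_3, so H_2 ≅ 0.

(K is a triangulation of the real projective plane RP^2.)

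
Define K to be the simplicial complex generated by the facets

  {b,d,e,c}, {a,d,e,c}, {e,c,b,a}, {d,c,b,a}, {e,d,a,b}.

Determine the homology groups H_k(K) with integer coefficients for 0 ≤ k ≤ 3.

H_0 = Z,  H_1 = 0,  H_2 = 0,  H_3 = Z.

Fix the vertex order a < b < c < d < e and write every simplex with vertices in increasing order. Then dim K = 3 and the simplices of K are:

  0-simplices (5): a, b, c, d, e
  1-simplices (10): ab, ac, ad, ae, bc, bd, be, cd, ce, de
  2-simplices (10): abc, abd, abe, acd, ace, ade, bcd, bce, bde, cde
  3-simplices (5): abcd, abce, abde, acde, bcde

Hence C_0 ≅ Z^5, C_1 ≅ Z^10, C_2 ≅ Z^10, C_3 ≅ Z^5.

Boundary ∂_1: C_1 → C_0 is given by ∂[p,q] = [q] − [p].
The resulting 5×10 matrix has rank 4, and its Smith normal form has invariant factors (1,1,1,1).

Boundary ∂_2: C_2 → C_1 acts by ∂[p,q,r] = [q,r] − [p,r] + [p,q]. For instance
  ∂bcd = cd − bd + bc,
  ∂abd = bd − ad + ab.
This gives a 10×10 integer matrix of rank 6; reducing to Smith normal form yields diagonal entries (1,1,1,1,1,1).

Boundary ∂_3: C_3 → C_2 sends each 3-simplex σ to the alternating sum Σ_i (−1)^i (σ with its i-th vertex removed). For instance
  ∂acde = cde − ade + ace − acd,
  ∂abde = bde − ade + abe − abd.
The resulting 10×5 matrix has rank 4, and its Smith normal form has invariant factors (1,1,1,1).

Reading off H_k = ker ∂_k / im ∂_{k+1}:

  H_0: rank C_0 − rank ∂_1 = 5 − 4 = 1, and the invariant factors of ∂_1 are all 1, so H_0 = Z.
  H_1: rank ker ∂_1 − rank ∂_2 = (10 − 4) − 6 = 0, and the invariant factors of ∂_2 are all 1, so H_1 = 0.
  H_2: rank ker ∂_2 − rank ∂_3 = (10 − 6) − 4 = 0, and the invariant factors of ∂_3 are all 1, so H_2 = 0.
  H_3: rank ker ∂_3 − rank ∂_4 = (5 − 4) − 0 = 1, and there is no ∂_4, so H_3 = Z.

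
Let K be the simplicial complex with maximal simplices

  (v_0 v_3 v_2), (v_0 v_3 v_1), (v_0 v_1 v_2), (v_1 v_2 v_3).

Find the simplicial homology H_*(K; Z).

H_0 = Z,  H_1 = 0,  H_2 = Z.

Take the total order v_0 < v_1 < v_2 < v_3 on the vertex set. Then K (dimension 2) consists of the simplices:

  0-simplices (4): [v_0], [v_1], [v_2], [v_3]
  1-simplices (6): [v_0,v_1], [v_0,v_2], [v_0,v_3], [v_1,v_2], [v_1,v_3], [v_2,v_3]
  2-simplices (4): [v_0,v_1,v_2], [v_0,v_1,v_3], [v_0,v_2,v_3], [v_1,v_2,v_3]

giving chain groups C_0 ≅ Z^4, C_1 ≅ Z^6, C_2 ≅ Z^4.

∂_1: C_1 → C_0 sends each edge [p,q] (with p < q) to q − p. For instance
  ∂[v_0,v_1] = [v_1] − [v_0].
This gives a 4×6 integer matrix of rank 3; reducing to Smith normal form yields diagonal entries (1,1,1).

∂_2: C_2 → C_1 acts by ∂[p,q,r] = [q,r] − [p,r] + [p,q]. For instance
  ∂[v_1,v_2,v_3] = [v_2,v_3] − [v_1,v_3] + [v_1,v_2],
  ∂[v_0,v_1,v_3] = [v_1,v_3] − [v_0,v_3] + [v_0,v_1].
The resulting 6×4 matrix has rank 3, and its Smith normal form has invariant factors (1,1,1).

Reading off H_k = ker ∂_k / im ∂_{k+1}:

  H_0: rank C_0 − rank ∂_1 = 4 − 3 = 1, and the invariant factors of ∂_1 are all 1, so H_0 = Z.
  H_1: rank ker ∂_1 − rank ∂_2 = (6 − 3) − 3 = 0, and the invariant factors of ∂_2 are all 1, so H_1 = 0.
  H_2: rank ker ∂_2 − rank ∂_3 = (4 − 3) − 0 = 1, and there is no ∂_3, so H_2 = Z.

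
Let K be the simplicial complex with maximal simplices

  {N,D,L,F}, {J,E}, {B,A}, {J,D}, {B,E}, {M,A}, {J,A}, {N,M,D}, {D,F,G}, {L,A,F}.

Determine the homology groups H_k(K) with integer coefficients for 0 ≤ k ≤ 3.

K has 10 vertices, 18 edges, 7 triangles, 1 3-simplex.
rank ∂_0 = 0, rank ∂_1 = 9 ⇒ b_0 = 10 − 0 − 9 = 1; all invariant factors of ∂_1 are 1 so no torsion. So H_0 ≅ Z.
rank ∂_1 = 9, rank ∂_2 = 6 ⇒ b_1 = 18 − 9 − 6 = 3; all invariant factors of ∂_2 are 1 so no torsion. So H_1 ≅ Z^3.
rank ∂_2 = 6, rank ∂_3 = 1 ⇒ b_2 = 7 − 6 − 1 = 0; all invariant factors of ∂_3 are 1 so no torsion. So H_2 ≅ 0.
rank ∂_3 = 1, rank ∂_4 = 0 ⇒ b_3 = 1 − 1 − 0 = 0. So H_3 ≅ 0.

H_0 = Z,  H_1 = Z^3,  H_2 = 0,  H_3 = 0.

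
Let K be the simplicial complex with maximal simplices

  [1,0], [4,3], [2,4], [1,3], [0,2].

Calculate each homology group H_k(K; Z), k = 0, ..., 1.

Order the vertices as 0 < 1 < 2 < 3 < 4. Listing each simplex with vertices in this order, K has dimension 1 with simplices:

  0-simplices (5): [0], [1], [2], [3], [4]
  1-simplices (5): [0,1], [0,2], [1,3], [2,4], [3,4]

giving chain groups C_0 ≅ Z^5, C_1 ≅ Z^5.

The boundary map ∂_1: C_1 → C_0 sends each edge [p,q] (with p < q) to q − p.
This gives a 5×5 integer matrix of rank 4; reducing to Smith normal form yields diagonal entries (1,1,1,1).

Now H_k = ker ∂_k / im ∂_{k+1}, so:

  H_0: rank C_0 − rank ∂_1 = 5 − 4 = 1, and the invariant factors of ∂_1 are all 1, so H_0 = Z.
  H_1: rank ker ∂_1 − rank ∂_2 = (5 − 4) − 0 = 1, and there is no ∂_2, so H_1 = Z.

As a check, the Euler characteristic is 5 − 5 = 0, which agrees with 1 − 1 = 0.

H_0 ≅ Z,  H_1 ≅ Z.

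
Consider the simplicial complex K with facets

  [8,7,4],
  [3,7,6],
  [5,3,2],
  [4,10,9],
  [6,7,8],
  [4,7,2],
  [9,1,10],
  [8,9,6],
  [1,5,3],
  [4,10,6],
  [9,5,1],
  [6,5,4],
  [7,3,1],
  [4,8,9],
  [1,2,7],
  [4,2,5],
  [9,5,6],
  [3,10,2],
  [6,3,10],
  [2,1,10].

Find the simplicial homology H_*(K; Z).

H_0 = Z,  H_1 = Z ⊕ Z_2,  H_2 = 0.

Fix the vertex order 1 < 2 < 3 < 4 < 5 < 6 < 7 < 8 < 9 < 10 and write every simplex with vertices in increasing order. Then dim K = 2 and the simplices of K are:

  0-simplices (10): [1], [2], [3], [4], [5], [6], [7], [8], [9], [10]
  1-simplices (30): (30 of them)
  2-simplices (20): (20 of them)

Hence C_0 ≅ Z^10, C_1 ≅ Z^30, C_2 ≅ Z^20.

Boundary ∂_1: C_1 → C_0 is given by ∂[p,q] = [q] − [p].
The resulting 10×30 matrix has rank 9, and its Smith normal form has invariant factors (1,1,1,1,1,1,1,1,1).

∂_2: C_2 → C_1 sends each 2-simplex [p,q,r] to [q,r] − [p,r] + [p,q]. For instance
  ∂[6,8,9] = [8,9] − [6,9] + [6,8],
  ∂[1,2,7] = [2,7] − [1,7] + [1,2].
This gives a 30×20 integer matrix of rank 20; reducing to Smith normal form yields diagonal entries (1,1,1,1,1,1,1,1,1,1,1,1,1,1,1,1,1,1,1,2).

Now H_k = ker ∂_k / im ∂_{k+1}, so:

  H_0: rank C_0 − rank ∂_1 = 10 − 9 = 1, and the invariant factors of ∂_1 are all 1, so H_0 ≅ Z.
  H_1: rank ker ∂_1 − rank ∂_2 = (30 − 9) − 20 = 1, and ∂_2 has invariant factor 2 > 1, so H_1 ≅ Z ⊕ Z_2.
  H_2: rank ker ∂_2 − rank ∂_3 = (20 − 20) − 0 = 0, and there is no ∂_3, so H_2 ≅ 0.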